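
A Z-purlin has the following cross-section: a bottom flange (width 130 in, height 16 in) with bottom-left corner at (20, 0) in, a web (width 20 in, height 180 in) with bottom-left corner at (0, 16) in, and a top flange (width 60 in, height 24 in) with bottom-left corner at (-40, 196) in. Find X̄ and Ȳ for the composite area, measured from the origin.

bottom flange: A = 130 × 16 = 2080.00, centroid at (85.00, 8.00).
web: A = 20 × 180 = 3600.00, centroid at (10.00, 106.00).
top flange: A = 60 × 24 = 1440.00, centroid at (-10.00, 208.00).
ΣA = 7120.00 in²
ΣAX̄ = (2080.00)(85.00) + (3600.00)(10.00) + (1440.00)(-10.00) = 198400.00 in³
ΣAȲ = (2080.00)(8.00) + (3600.00)(106.00) + (1440.00)(208.00) = 697760.00 in³
X̄ = 198400.00 / 7120.00 = 27.87 in
Ȳ = 697760.00 / 7120.00 = 98.00 in

X̄ = 27.87 in, Ȳ = 98.00 in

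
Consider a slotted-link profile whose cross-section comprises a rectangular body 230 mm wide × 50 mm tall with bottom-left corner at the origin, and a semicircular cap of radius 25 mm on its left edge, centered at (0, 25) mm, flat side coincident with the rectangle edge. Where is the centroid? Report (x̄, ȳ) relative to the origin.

Part | A | x̄ᵢ | ȳᵢ | A·x̄ᵢ | A·ȳᵢ
rectangular body | 11500.00 | 115.00 | 25.00 | 1322500.00 | 287500.00
semicircular end | 981.75 | -10.61 | 25.00 | -10416.67 | 24543.69
Σ | 12481.75 |  |  | 1312083.33 | 312043.69
x̄ = 1312083.33 / 12481.75 = 105.12 mm
ȳ = 312043.69 / 12481.75 = 25.00 mm

x̄ = 105.12 mm, ȳ = 25.00 mm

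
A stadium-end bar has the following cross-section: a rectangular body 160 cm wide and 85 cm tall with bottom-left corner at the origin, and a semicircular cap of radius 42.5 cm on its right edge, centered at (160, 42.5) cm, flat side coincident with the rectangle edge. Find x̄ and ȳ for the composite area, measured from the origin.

x̄ = 96.92 cm, ȳ = 42.50 cm

rectangular body: A = 160 × 85 = 13600.00, centroid at (80.00, 42.50).
semicircular end: A = ½π·42.5² = 2837.25, centroid at (178.04, 42.50).
ΣA = 16437.25 cm², ΣAx̄ = 1593137.22 cm³, ΣAȳ = 698583.16 cm³.
x̄ = 1593137.22/16437.25 = 96.92 cm; ȳ = 698583.16/16437.25 = 42.50 cm.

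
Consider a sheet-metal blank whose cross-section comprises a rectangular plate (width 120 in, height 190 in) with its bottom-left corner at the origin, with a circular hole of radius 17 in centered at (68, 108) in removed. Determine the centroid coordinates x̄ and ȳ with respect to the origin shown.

plate: A = 120 × 190 = 22800.00, centroid at (60.00, 95.00).
hole: A = −π·17² = -907.92, centroid at (68.00, 108.00).
ΣA = 21892.08 in²
ΣAx̄ = (22800.00)(60.00) + (-907.92)(68.00) = 1306261.42 in³
ΣAȳ = (22800.00)(95.00) + (-907.92)(108.00) = 2067944.61 in³
x̄ = 1306261.42 / 21892.08 = 59.67 in
ȳ = 2067944.61 / 21892.08 = 94.46 in

x̄ = 59.67 in, ȳ = 94.46 in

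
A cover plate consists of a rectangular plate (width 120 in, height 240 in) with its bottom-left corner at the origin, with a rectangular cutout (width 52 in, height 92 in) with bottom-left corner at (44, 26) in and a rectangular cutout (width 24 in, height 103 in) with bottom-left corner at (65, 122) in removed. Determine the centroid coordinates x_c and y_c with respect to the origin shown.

x_c = 55.83 in, y_c = 124.52 in

Part | A | x̄ᵢ | ȳᵢ | A·x̄ᵢ | A·ȳᵢ
plate | 28800.00 | 60.00 | 120.00 | 1728000.00 | 3456000.00
hole 1 | -4784.00 | 70.00 | 72.00 | -334880.00 | -344448.00
hole 2 | -2472.00 | 77.00 | 173.50 | -190344.00 | -428892.00
Σ | 21544.00 |  |  | 1202776.00 | 2682660.00
x_c = 1202776.00 / 21544.00 = 55.83 in
y_c = 2682660.00 / 21544.00 = 124.52 in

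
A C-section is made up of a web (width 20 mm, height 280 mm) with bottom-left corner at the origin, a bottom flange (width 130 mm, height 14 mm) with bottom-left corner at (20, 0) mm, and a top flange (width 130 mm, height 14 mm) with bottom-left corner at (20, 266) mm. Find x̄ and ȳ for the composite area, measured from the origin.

web: A = 20 × 280 = 5600.00, centroid at (10.00, 140.00).
bottom flange: A = 130 × 14 = 1820.00, centroid at (85.00, 7.00).
top flange: A = 130 × 14 = 1820.00, centroid at (85.00, 273.00).
ΣA = 9240.00 mm²
ΣAx̄ = (5600.00)(10.00) + (1820.00)(85.00) + (1820.00)(85.00) = 365400.00 mm³
ΣAȳ = (5600.00)(140.00) + (1820.00)(7.00) + (1820.00)(273.00) = 1293600.00 mm³
x̄ = 365400.00 / 9240.00 = 39.55 mm
ȳ = 1293600.00 / 9240.00 = 140.00 mm

x̄ = 39.55 mm, ȳ = 140.00 mm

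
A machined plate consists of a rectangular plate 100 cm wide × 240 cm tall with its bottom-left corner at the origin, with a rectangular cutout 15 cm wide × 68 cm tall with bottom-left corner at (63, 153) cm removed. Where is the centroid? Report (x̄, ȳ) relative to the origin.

x̄ = 49.09 cm, ȳ = 117.03 cm

plate: A = 100 × 240 = 24000.00, centroid at (50.00, 120.00).
hole: A = −(15 × 68) = -1020.00, centroid at (70.50, 187.00).
ΣA = 22980.00 cm², ΣAx̄ = 1128090.00 cm³, ΣAȳ = 2689260.00 cm³.
x̄ = 1128090.00/22980.00 = 49.09 cm; ȳ = 2689260.00/22980.00 = 117.03 cm.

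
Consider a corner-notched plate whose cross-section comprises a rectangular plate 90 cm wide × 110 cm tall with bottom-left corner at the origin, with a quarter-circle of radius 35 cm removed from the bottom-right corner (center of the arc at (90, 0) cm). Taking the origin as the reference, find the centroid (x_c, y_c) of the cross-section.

x_c = 41.76 cm, y_c = 59.32 cm

plate: A = 90 × 110 = 9900.00, centroid at (45.00, 55.00).
removed quarter-circle: A = −¼π·35² = -962.11, centroid at (75.15, 14.85).
ΣA = 8937.89 cm², ΣAx_c = 373201.52 cm³, ΣAy_c = 530208.33 cm³.
x_c = 373201.52/8937.89 = 41.76 cm; y_c = 530208.33/8937.89 = 59.32 cm.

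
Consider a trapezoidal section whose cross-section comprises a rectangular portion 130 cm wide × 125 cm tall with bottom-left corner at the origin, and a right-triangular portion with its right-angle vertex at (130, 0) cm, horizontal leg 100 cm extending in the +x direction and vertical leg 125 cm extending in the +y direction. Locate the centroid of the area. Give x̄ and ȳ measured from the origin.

rectangular portion: A = 130 × 125 = 16250.00, centroid at (65.00, 62.50).
triangular portion: A = ½·100·125 = 6250.00, centroid at (163.33, 41.67).
ΣA = 22500.00 cm²
ΣAx̄ = (16250.00)(65.00) + (6250.00)(163.33) = 2077083.33 cm³
ΣAȳ = (16250.00)(62.50) + (6250.00)(41.67) = 1276041.67 cm³
x̄ = 2077083.33 / 22500.00 = 92.31 cm
ȳ = 1276041.67 / 22500.00 = 56.71 cm

x̄ = 92.31 cm, ȳ = 56.71 cm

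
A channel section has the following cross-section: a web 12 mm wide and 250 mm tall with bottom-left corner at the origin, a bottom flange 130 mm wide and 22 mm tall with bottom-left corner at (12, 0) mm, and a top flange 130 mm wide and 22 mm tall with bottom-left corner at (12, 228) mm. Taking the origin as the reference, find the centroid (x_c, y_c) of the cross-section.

web: A = 12 × 250 = 3000.00, centroid at (6.00, 125.00).
bottom flange: A = 130 × 22 = 2860.00, centroid at (77.00, 11.00).
top flange: A = 130 × 22 = 2860.00, centroid at (77.00, 239.00).
ΣA = 8720.00 mm²
ΣAx_c = (3000.00)(6.00) + (2860.00)(77.00) + (2860.00)(77.00) = 458440.00 mm³
ΣAy_c = (3000.00)(125.00) + (2860.00)(11.00) + (2860.00)(239.00) = 1090000.00 mm³
x_c = 458440.00 / 8720.00 = 52.57 mm
y_c = 1090000.00 / 8720.00 = 125.00 mm

x_c = 52.57 mm, y_c = 125.00 mm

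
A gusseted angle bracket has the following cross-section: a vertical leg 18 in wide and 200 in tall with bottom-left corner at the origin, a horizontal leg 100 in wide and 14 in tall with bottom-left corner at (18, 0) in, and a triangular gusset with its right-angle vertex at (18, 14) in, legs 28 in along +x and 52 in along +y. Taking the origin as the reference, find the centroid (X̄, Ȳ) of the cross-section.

vertical leg: A = 18 × 200 = 3600.00, centroid at (9.00, 100.00).
horizontal leg: A = 100 × 14 = 1400.00, centroid at (68.00, 7.00).
gusset: A = ½·28·52 = 728.00, centroid at (27.33, 31.33).
ΣA = 5728.00 in², ΣAX̄ = 147498.67 in³, ΣAȲ = 392610.67 in³.
X̄ = 147498.67/5728.00 = 25.75 in; Ȳ = 392610.67/5728.00 = 68.54 in.

X̄ = 25.75 in, Ȳ = 68.54 in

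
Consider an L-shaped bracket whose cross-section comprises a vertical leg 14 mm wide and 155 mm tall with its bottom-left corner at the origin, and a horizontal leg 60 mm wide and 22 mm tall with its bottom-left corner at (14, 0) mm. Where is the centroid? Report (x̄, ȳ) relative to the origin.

x̄ = 20.99 mm, ȳ = 52.35 mm

vertical leg: A = 14 × 155 = 2170.00, centroid at (7.00, 77.50).
horizontal leg: A = 60 × 22 = 1320.00, centroid at (44.00, 11.00).
ΣA = 3490.00 mm², ΣAx̄ = 73270.00 mm³, ΣAȳ = 182695.00 mm³.
x̄ = 73270.00/3490.00 = 20.99 mm; ȳ = 182695.00/3490.00 = 52.35 mm.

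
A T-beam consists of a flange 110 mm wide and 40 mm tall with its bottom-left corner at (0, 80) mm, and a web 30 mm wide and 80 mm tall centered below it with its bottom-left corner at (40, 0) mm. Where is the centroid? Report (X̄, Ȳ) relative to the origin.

Part | A | x̄ᵢ | ȳᵢ | A·x̄ᵢ | A·ȳᵢ
web | 2400.00 | 55.00 | 40.00 | 132000.00 | 96000.00
flange | 4400.00 | 55.00 | 100.00 | 242000.00 | 440000.00
Σ | 6800.00 |  |  | 374000.00 | 536000.00
X̄ = 374000.00 / 6800.00 = 55.00 mm
Ȳ = 536000.00 / 6800.00 = 78.82 mm

X̄ = 55.00 mm, Ȳ = 78.82 mm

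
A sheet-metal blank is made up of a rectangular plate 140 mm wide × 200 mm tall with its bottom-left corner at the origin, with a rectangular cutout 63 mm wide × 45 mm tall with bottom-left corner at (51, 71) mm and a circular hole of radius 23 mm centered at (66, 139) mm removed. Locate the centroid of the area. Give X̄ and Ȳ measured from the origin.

X̄ = 68.78 mm, Ȳ = 98.03 mm

Part | A | x̄ᵢ | ȳᵢ | A·x̄ᵢ | A·ȳᵢ
plate | 28000.00 | 70.00 | 100.00 | 1960000.00 | 2800000.00
hole 1 | -2835.00 | 82.50 | 93.50 | -233887.50 | -265072.50
hole 2 | -1661.90 | 66.00 | 139.00 | -109685.57 | -231004.45
Σ | 23503.10 |  |  | 1616426.93 | 2303923.05
X̄ = 1616426.93 / 23503.10 = 68.78 mm
Ȳ = 2303923.05 / 23503.10 = 98.03 mm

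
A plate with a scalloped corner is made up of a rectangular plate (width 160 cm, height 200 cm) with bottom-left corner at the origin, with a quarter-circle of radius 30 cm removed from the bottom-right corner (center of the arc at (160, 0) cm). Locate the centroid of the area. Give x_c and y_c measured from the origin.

x_c = 78.48 cm, y_c = 101.97 cm

Part | A | x̄ᵢ | ȳᵢ | A·x̄ᵢ | A·ȳᵢ
plate | 32000.00 | 80.00 | 100.00 | 2560000.00 | 3200000.00
removed quarter-circle | -706.86 | 147.27 | 12.73 | -104097.34 | -9000.00
Σ | 31293.14 |  |  | 2455902.66 | 3191000.00
x_c = 2455902.66 / 31293.14 = 78.48 cm
y_c = 3191000.00 / 31293.14 = 101.97 cm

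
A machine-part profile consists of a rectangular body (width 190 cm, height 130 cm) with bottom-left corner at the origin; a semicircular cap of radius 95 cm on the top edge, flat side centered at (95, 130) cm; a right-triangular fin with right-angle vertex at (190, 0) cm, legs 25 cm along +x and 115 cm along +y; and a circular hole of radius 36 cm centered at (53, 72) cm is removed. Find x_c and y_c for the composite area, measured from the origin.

x_c = 103.82 cm, y_c = 104.35 cm

rectangular body: A = 190 × 130 = 24700.00, centroid at (95.00, 65.00).
semicircular top: A = ½π·95² = 14176.44, centroid at (95.00, 170.32).
triangular fin: A = ½·25·115 = 1437.50, centroid at (198.33, 38.33).
hole: A = −π·36² = -4071.50, centroid at (53.00, 72.00).
ΣA = 36242.43 cm², ΣAx_c = 3762575.95 cm³, ΣAy_c = 3781976.00 cm³.
x_c = 3762575.95/36242.43 = 103.82 cm; y_c = 3781976.00/36242.43 = 104.35 cm.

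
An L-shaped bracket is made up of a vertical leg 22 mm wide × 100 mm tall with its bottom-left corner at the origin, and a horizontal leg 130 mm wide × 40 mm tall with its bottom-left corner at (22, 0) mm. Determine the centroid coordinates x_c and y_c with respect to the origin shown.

vertical leg: A = 22 × 100 = 2200.00, centroid at (11.00, 50.00).
horizontal leg: A = 130 × 40 = 5200.00, centroid at (87.00, 20.00).
ΣA = 7400.00 mm², ΣAx_c = 476600.00 mm³, ΣAy_c = 214000.00 mm³.
x_c = 476600.00/7400.00 = 64.41 mm; y_c = 214000.00/7400.00 = 28.92 mm.

x_c = 64.41 mm, y_c = 28.92 mm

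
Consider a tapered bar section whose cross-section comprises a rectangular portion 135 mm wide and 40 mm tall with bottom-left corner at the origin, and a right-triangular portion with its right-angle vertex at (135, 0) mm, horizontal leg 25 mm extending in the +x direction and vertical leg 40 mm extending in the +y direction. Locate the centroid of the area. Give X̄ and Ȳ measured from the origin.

rectangular portion: A = 135 × 40 = 5400.00, centroid at (67.50, 20.00).
triangular portion: A = ½·25·40 = 500.00, centroid at (143.33, 13.33).
ΣA = 5900.00 mm², ΣAX̄ = 436166.67 mm³, ΣAȲ = 114666.67 mm³.
X̄ = 436166.67/5900.00 = 73.93 mm; Ȳ = 114666.67/5900.00 = 19.44 mm.

X̄ = 73.93 mm, Ȳ = 19.44 mm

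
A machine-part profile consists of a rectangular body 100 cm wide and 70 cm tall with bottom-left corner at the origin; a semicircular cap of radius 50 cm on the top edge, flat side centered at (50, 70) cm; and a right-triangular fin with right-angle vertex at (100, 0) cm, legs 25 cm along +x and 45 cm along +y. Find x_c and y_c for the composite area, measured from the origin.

Part | A | x̄ᵢ | ȳᵢ | A·x̄ᵢ | A·ȳᵢ
rectangular body | 7000.00 | 50.00 | 35.00 | 350000.00 | 245000.00
semicircular top | 3926.99 | 50.00 | 91.22 | 196349.54 | 358222.69
triangular fin | 562.50 | 108.33 | 15.00 | 60937.50 | 8437.50
Σ | 11489.49 |  |  | 607287.04 | 611660.19
x_c = 607287.04 / 11489.49 = 52.86 cm
y_c = 611660.19 / 11489.49 = 53.24 cm

x_c = 52.86 cm, y_c = 53.24 cm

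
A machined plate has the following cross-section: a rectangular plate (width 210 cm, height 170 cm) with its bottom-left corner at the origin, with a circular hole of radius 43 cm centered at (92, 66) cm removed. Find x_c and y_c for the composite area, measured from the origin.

x_c = 107.53 cm, y_c = 88.69 cm

plate: A = 210 × 170 = 35700.00, centroid at (105.00, 85.00).
hole: A = −π·43² = -5808.80, centroid at (92.00, 66.00).
ΣA = 29891.20 cm²
ΣAx_c = (35700.00)(105.00) + (-5808.80)(92.00) = 3214089.96 cm³
ΣAy_c = (35700.00)(85.00) + (-5808.80)(66.00) = 2651118.88 cm³
x_c = 3214089.96 / 29891.20 = 107.53 cm
y_c = 2651118.88 / 29891.20 = 88.69 cm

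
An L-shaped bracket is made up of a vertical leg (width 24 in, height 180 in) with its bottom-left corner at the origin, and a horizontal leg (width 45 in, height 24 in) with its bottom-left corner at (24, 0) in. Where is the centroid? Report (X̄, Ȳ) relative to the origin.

Part | A | x̄ᵢ | ȳᵢ | A·x̄ᵢ | A·ȳᵢ
vertical leg | 4320.00 | 12.00 | 90.00 | 51840.00 | 388800.00
horizontal leg | 1080.00 | 46.50 | 12.00 | 50220.00 | 12960.00
Σ | 5400.00 |  |  | 102060.00 | 401760.00
X̄ = 102060.00 / 5400.00 = 18.90 in
Ȳ = 401760.00 / 5400.00 = 74.40 in

X̄ = 18.90 in, Ȳ = 74.40 in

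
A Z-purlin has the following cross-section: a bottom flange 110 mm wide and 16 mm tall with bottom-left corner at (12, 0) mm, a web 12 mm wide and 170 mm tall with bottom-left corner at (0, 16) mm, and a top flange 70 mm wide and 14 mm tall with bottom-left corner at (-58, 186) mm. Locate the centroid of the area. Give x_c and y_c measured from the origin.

bottom flange: A = 110 × 16 = 1760.00, centroid at (67.00, 8.00).
web: A = 12 × 170 = 2040.00, centroid at (6.00, 101.00).
top flange: A = 70 × 14 = 980.00, centroid at (-23.00, 193.00).
ΣA = 4780.00 mm²
ΣAx_c = (1760.00)(67.00) + (2040.00)(6.00) + (980.00)(-23.00) = 107620.00 mm³
ΣAy_c = (1760.00)(8.00) + (2040.00)(101.00) + (980.00)(193.00) = 409260.00 mm³
x_c = 107620.00 / 4780.00 = 22.51 mm
y_c = 409260.00 / 4780.00 = 85.62 mm

x_c = 22.51 mm, y_c = 85.62 mm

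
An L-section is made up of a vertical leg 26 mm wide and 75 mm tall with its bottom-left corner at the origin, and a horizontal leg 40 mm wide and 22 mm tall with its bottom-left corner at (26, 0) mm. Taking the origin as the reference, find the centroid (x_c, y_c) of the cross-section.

vertical leg: A = 26 × 75 = 1950.00, centroid at (13.00, 37.50).
horizontal leg: A = 40 × 22 = 880.00, centroid at (46.00, 11.00).
ΣA = 2830.00 mm², ΣAx_c = 65830.00 mm³, ΣAy_c = 82805.00 mm³.
x_c = 65830.00/2830.00 = 23.26 mm; y_c = 82805.00/2830.00 = 29.26 mm.

x_c = 23.26 mm, y_c = 29.26 mm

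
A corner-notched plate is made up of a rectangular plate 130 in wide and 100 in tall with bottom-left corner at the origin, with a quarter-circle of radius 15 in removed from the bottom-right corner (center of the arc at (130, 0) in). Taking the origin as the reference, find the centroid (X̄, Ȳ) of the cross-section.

X̄ = 64.19 in, Ȳ = 50.60 in

plate: A = 130 × 100 = 13000.00, centroid at (65.00, 50.00).
removed quarter-circle: A = −¼π·15² = -176.71, centroid at (123.63, 6.37).
ΣA = 12823.29 in²
ΣAX̄ = (13000.00)(65.00) + (-176.71)(123.63) = 823152.10 in³
ΣAȲ = (13000.00)(50.00) + (-176.71)(6.37) = 648875.00 in³
X̄ = 823152.10 / 12823.29 = 64.19 in
Ȳ = 648875.00 / 12823.29 = 50.60 in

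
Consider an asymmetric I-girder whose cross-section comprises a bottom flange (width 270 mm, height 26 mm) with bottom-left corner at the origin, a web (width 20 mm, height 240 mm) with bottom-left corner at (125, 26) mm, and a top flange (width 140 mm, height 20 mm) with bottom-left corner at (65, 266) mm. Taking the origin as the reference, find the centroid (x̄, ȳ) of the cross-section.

x̄ = 135.00 mm, ȳ = 107.04 mm

Part | A | x̄ᵢ | ȳᵢ | A·x̄ᵢ | A·ȳᵢ
bottom flange | 7020.00 | 135.00 | 13.00 | 947700.00 | 91260.00
web | 4800.00 | 135.00 | 146.00 | 648000.00 | 700800.00
top flange | 2800.00 | 135.00 | 276.00 | 378000.00 | 772800.00
Σ | 14620.00 |  |  | 1973700.00 | 1564860.00
x̄ = 1973700.00 / 14620.00 = 135.00 mm
ȳ = 1564860.00 / 14620.00 = 107.04 mm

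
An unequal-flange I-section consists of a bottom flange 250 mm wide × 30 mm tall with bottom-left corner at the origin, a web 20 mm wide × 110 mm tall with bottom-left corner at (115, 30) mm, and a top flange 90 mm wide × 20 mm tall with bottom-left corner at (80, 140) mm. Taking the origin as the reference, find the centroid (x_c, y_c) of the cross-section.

Part | A | x̄ᵢ | ȳᵢ | A·x̄ᵢ | A·ȳᵢ
bottom flange | 7500.00 | 125.00 | 15.00 | 937500.00 | 112500.00
web | 2200.00 | 125.00 | 85.00 | 275000.00 | 187000.00
top flange | 1800.00 | 125.00 | 150.00 | 225000.00 | 270000.00
Σ | 11500.00 |  |  | 1437500.00 | 569500.00
x_c = 1437500.00 / 11500.00 = 125.00 mm
y_c = 569500.00 / 11500.00 = 49.52 mm

x_c = 125.00 mm, y_c = 49.52 mm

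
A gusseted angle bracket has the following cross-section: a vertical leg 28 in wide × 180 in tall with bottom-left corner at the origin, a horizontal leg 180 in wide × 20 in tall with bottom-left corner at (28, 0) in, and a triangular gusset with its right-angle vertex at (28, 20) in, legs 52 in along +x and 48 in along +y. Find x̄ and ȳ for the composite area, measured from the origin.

vertical leg: A = 28 × 180 = 5040.00, centroid at (14.00, 90.00).
horizontal leg: A = 180 × 20 = 3600.00, centroid at (118.00, 10.00).
gusset: A = ½·52·48 = 1248.00, centroid at (45.33, 36.00).
ΣA = 9888.00 in², ΣAx̄ = 551936.00 in³, ΣAȳ = 534528.00 in³.
x̄ = 551936.00/9888.00 = 55.82 in; ȳ = 534528.00/9888.00 = 54.06 in.

x̄ = 55.82 in, ȳ = 54.06 in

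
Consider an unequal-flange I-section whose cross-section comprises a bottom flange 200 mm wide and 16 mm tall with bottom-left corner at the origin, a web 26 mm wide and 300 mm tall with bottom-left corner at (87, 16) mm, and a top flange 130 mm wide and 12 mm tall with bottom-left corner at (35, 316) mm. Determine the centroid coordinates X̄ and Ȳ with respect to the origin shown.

X̄ = 100.00 mm, Ȳ = 145.12 mm

bottom flange: A = 200 × 16 = 3200.00, centroid at (100.00, 8.00).
web: A = 26 × 300 = 7800.00, centroid at (100.00, 166.00).
top flange: A = 130 × 12 = 1560.00, centroid at (100.00, 322.00).
ΣA = 12560.00 mm², ΣAX̄ = 1256000.00 mm³, ΣAȲ = 1822720.00 mm³.
X̄ = 1256000.00/12560.00 = 100.00 mm; Ȳ = 1822720.00/12560.00 = 145.12 mm.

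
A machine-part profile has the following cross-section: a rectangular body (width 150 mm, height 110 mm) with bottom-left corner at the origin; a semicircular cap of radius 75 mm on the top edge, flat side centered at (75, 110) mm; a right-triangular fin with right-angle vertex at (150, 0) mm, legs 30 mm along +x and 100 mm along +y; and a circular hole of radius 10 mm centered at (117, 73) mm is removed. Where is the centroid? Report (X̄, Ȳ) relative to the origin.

rectangular body: A = 150 × 110 = 16500.00, centroid at (75.00, 55.00).
semicircular top: A = ½π·75² = 8835.73, centroid at (75.00, 141.83).
triangular fin: A = ½·30·100 = 1500.00, centroid at (160.00, 33.33).
hole: A = −π·10² = -314.16, centroid at (117.00, 73.00).
ΣA = 26521.57 mm²
ΣAX̄ = (16500.00)(75.00) + (8835.73)(75.00) + (1500.00)(160.00) + (-314.16)(117.00) = 2103423.07 mm³
ΣAȲ = (16500.00)(55.00) + (8835.73)(141.83) + (1500.00)(33.33) + (-314.16)(73.00) = 2187746.60 mm³
X̄ = 2103423.07 / 26521.57 = 79.31 mm
Ȳ = 2187746.60 / 26521.57 = 82.49 mm

X̄ = 79.31 mm, Ȳ = 82.49 mm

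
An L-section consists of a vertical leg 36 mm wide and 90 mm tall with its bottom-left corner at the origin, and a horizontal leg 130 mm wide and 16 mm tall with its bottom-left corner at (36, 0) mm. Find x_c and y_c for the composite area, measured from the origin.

Part | A | x̄ᵢ | ȳᵢ | A·x̄ᵢ | A·ȳᵢ
vertical leg | 3240.00 | 18.00 | 45.00 | 58320.00 | 145800.00
horizontal leg | 2080.00 | 101.00 | 8.00 | 210080.00 | 16640.00
Σ | 5320.00 |  |  | 268400.00 | 162440.00
x_c = 268400.00 / 5320.00 = 50.45 mm
y_c = 162440.00 / 5320.00 = 30.53 mm

x_c = 50.45 mm, y_c = 30.53 mm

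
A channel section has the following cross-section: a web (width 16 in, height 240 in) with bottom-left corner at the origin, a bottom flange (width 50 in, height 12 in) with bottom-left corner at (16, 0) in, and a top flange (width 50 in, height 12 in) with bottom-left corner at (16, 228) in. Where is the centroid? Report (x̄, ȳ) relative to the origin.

x̄ = 15.86 in, ȳ = 120.00 in

web: A = 16 × 240 = 3840.00, centroid at (8.00, 120.00).
bottom flange: A = 50 × 12 = 600.00, centroid at (41.00, 6.00).
top flange: A = 50 × 12 = 600.00, centroid at (41.00, 234.00).
ΣA = 5040.00 in², ΣAx̄ = 79920.00 in³, ΣAȳ = 604800.00 in³.
x̄ = 79920.00/5040.00 = 15.86 in; ȳ = 604800.00/5040.00 = 120.00 in.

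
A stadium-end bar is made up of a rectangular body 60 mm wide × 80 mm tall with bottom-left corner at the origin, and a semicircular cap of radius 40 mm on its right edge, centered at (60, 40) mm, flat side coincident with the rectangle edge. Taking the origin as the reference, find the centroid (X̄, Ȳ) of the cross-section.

X̄ = 46.14 mm, Ȳ = 40.00 mm

Part | A | x̄ᵢ | ȳᵢ | A·x̄ᵢ | A·ȳᵢ
rectangular body | 4800.00 | 30.00 | 40.00 | 144000.00 | 192000.00
semicircular end | 2513.27 | 76.98 | 40.00 | 193463.11 | 100530.96
Σ | 7313.27 |  |  | 337463.11 | 292530.96
X̄ = 337463.11 / 7313.27 = 46.14 mm
Ȳ = 292530.96 / 7313.27 = 40.00 mm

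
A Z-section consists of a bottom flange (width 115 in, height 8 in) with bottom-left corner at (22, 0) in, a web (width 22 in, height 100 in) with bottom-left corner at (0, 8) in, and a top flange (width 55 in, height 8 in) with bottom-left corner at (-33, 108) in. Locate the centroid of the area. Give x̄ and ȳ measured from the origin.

x̄ = 26.66 in, ȳ = 50.72 in

bottom flange: A = 115 × 8 = 920.00, centroid at (79.50, 4.00).
web: A = 22 × 100 = 2200.00, centroid at (11.00, 58.00).
top flange: A = 55 × 8 = 440.00, centroid at (-5.50, 112.00).
ΣA = 3560.00 in², ΣAx̄ = 94920.00 in³, ΣAȳ = 180560.00 in³.
x̄ = 94920.00/3560.00 = 26.66 in; ȳ = 180560.00/3560.00 = 50.72 in.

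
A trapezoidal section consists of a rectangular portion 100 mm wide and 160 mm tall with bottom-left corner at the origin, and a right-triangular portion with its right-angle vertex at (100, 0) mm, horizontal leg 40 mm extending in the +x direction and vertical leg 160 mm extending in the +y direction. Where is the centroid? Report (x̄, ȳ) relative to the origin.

Part | A | x̄ᵢ | ȳᵢ | A·x̄ᵢ | A·ȳᵢ
rectangular portion | 16000.00 | 50.00 | 80.00 | 800000.00 | 1280000.00
triangular portion | 3200.00 | 113.33 | 53.33 | 362666.67 | 170666.67
Σ | 19200.00 |  |  | 1162666.67 | 1450666.67
x̄ = 1162666.67 / 19200.00 = 60.56 mm
ȳ = 1450666.67 / 19200.00 = 75.56 mm

x̄ = 60.56 mm, ȳ = 75.56 mm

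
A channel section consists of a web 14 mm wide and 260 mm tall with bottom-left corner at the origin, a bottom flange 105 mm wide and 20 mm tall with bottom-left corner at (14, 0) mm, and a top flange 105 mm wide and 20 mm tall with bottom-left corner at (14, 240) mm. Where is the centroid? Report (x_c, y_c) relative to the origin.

Part | A | x̄ᵢ | ȳᵢ | A·x̄ᵢ | A·ȳᵢ
web | 3640.00 | 7.00 | 130.00 | 25480.00 | 473200.00
bottom flange | 2100.00 | 66.50 | 10.00 | 139650.00 | 21000.00
top flange | 2100.00 | 66.50 | 250.00 | 139650.00 | 525000.00
Σ | 7840.00 |  |  | 304780.00 | 1019200.00
x_c = 304780.00 / 7840.00 = 38.88 mm
y_c = 1019200.00 / 7840.00 = 130.00 mm

x_c = 38.88 mm, y_c = 130.00 mm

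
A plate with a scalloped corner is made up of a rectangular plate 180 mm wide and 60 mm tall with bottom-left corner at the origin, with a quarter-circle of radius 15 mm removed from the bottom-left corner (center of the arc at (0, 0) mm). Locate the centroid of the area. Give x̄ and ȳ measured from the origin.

plate: A = 180 × 60 = 10800.00, centroid at (90.00, 30.00).
removed quarter-circle: A = −¼π·15² = -176.71, centroid at (6.37, 6.37).
ΣA = 10623.29 mm², ΣAx̄ = 970875.00 mm³, ΣAȳ = 322875.00 mm³.
x̄ = 970875.00/10623.29 = 91.39 mm; ȳ = 322875.00/10623.29 = 30.39 mm.

x̄ = 91.39 mm, ȳ = 30.39 mm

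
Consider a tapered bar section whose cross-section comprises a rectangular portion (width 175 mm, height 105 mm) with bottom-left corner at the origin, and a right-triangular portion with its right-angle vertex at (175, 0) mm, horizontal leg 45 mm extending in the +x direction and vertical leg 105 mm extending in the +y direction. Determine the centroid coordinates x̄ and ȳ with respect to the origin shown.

x̄ = 99.18 mm, ȳ = 50.51 mm

rectangular portion: A = 175 × 105 = 18375.00, centroid at (87.50, 52.50).
triangular portion: A = ½·45·105 = 2362.50, centroid at (190.00, 35.00).
ΣA = 20737.50 mm²
ΣAx̄ = (18375.00)(87.50) + (2362.50)(190.00) = 2056687.50 mm³
ΣAȳ = (18375.00)(52.50) + (2362.50)(35.00) = 1047375.00 mm³
x̄ = 2056687.50 / 20737.50 = 99.18 mm
ȳ = 1047375.00 / 20737.50 = 50.51 mm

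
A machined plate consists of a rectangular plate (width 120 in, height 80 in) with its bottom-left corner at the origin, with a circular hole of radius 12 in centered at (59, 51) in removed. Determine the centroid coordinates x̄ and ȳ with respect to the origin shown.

plate: A = 120 × 80 = 9600.00, centroid at (60.00, 40.00).
hole: A = −π·12² = -452.39, centroid at (59.00, 51.00).
ΣA = 9147.61 in²
ΣAx̄ = (9600.00)(60.00) + (-452.39)(59.00) = 549309.03 in³
ΣAȳ = (9600.00)(40.00) + (-452.39)(51.00) = 360928.14 in³
x̄ = 549309.03 / 9147.61 = 60.05 in
ȳ = 360928.14 / 9147.61 = 39.46 in

x̄ = 60.05 in, ȳ = 39.46 in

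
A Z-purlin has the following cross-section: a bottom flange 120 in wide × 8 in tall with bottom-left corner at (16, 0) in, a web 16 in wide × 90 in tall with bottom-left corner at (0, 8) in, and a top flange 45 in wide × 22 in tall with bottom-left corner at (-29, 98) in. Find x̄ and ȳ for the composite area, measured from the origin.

bottom flange: A = 120 × 8 = 960.00, centroid at (76.00, 4.00).
web: A = 16 × 90 = 1440.00, centroid at (8.00, 53.00).
top flange: A = 45 × 22 = 990.00, centroid at (-6.50, 109.00).
ΣA = 3390.00 in², ΣAx̄ = 78045.00 in³, ΣAȳ = 188070.00 in³.
x̄ = 78045.00/3390.00 = 23.02 in; ȳ = 188070.00/3390.00 = 55.48 in.

x̄ = 23.02 in, ȳ = 55.48 in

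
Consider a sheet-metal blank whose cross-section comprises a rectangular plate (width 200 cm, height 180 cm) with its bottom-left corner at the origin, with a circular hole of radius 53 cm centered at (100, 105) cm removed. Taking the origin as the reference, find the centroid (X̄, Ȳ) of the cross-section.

plate: A = 200 × 180 = 36000.00, centroid at (100.00, 90.00).
hole: A = −π·53² = -8824.73, centroid at (100.00, 105.00).
ΣA = 27175.27 cm²
ΣAX̄ = (36000.00)(100.00) + (-8824.73)(100.00) = 2717526.62 cm³
ΣAȲ = (36000.00)(90.00) + (-8824.73)(105.00) = 2313402.95 cm³
X̄ = 2717526.62 / 27175.27 = 100.00 cm
Ȳ = 2313402.95 / 27175.27 = 85.13 cm

X̄ = 100.00 cm, Ȳ = 85.13 cm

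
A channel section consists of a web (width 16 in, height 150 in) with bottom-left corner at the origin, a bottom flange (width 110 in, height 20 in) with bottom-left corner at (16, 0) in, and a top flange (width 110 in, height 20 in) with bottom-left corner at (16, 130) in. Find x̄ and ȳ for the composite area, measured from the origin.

web: A = 16 × 150 = 2400.00, centroid at (8.00, 75.00).
bottom flange: A = 110 × 20 = 2200.00, centroid at (71.00, 10.00).
top flange: A = 110 × 20 = 2200.00, centroid at (71.00, 140.00).
ΣA = 6800.00 in²
ΣAx̄ = (2400.00)(8.00) + (2200.00)(71.00) + (2200.00)(71.00) = 331600.00 in³
ΣAȳ = (2400.00)(75.00) + (2200.00)(10.00) + (2200.00)(140.00) = 510000.00 in³
x̄ = 331600.00 / 6800.00 = 48.76 in
ȳ = 510000.00 / 6800.00 = 75.00 in

x̄ = 48.76 in, ȳ = 75.00 in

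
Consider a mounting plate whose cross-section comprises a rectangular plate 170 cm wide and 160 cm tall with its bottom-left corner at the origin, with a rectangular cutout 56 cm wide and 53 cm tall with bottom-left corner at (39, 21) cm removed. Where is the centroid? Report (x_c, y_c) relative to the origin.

Part | A | x̄ᵢ | ȳᵢ | A·x̄ᵢ | A·ȳᵢ
plate | 27200.00 | 85.00 | 80.00 | 2312000.00 | 2176000.00
hole | -2968.00 | 67.00 | 47.50 | -198856.00 | -140980.00
Σ | 24232.00 |  |  | 2113144.00 | 2035020.00
x_c = 2113144.00 / 24232.00 = 87.20 cm
y_c = 2035020.00 / 24232.00 = 83.98 cm

x_c = 87.20 cm, y_c = 83.98 cm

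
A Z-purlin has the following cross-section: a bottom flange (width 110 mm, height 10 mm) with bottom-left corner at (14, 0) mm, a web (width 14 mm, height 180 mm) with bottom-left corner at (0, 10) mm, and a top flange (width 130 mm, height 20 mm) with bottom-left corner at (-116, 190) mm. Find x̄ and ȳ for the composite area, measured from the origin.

x̄ = -6.28 mm, ȳ = 125.00 mm

bottom flange: A = 110 × 10 = 1100.00, centroid at (69.00, 5.00).
web: A = 14 × 180 = 2520.00, centroid at (7.00, 100.00).
top flange: A = 130 × 20 = 2600.00, centroid at (-51.00, 200.00).
ΣA = 6220.00 mm², ΣAx̄ = -39060.00 mm³, ΣAȳ = 777500.00 mm³.
x̄ = -39060.00/6220.00 = -6.28 mm; ȳ = 777500.00/6220.00 = 125.00 mm.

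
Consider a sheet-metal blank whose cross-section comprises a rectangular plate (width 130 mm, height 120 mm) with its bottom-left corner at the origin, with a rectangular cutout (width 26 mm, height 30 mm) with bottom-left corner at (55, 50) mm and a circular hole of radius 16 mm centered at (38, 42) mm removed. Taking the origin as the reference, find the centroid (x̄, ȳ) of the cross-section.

Part | A | x̄ᵢ | ȳᵢ | A·x̄ᵢ | A·ȳᵢ
plate | 15600.00 | 65.00 | 60.00 | 1014000.00 | 936000.00
hole 1 | -780.00 | 68.00 | 65.00 | -53040.00 | -50700.00
hole 2 | -804.25 | 38.00 | 42.00 | -30561.41 | -33778.40
Σ | 14015.75 |  |  | 930398.59 | 851521.60
x̄ = 930398.59 / 14015.75 = 66.38 mm
ȳ = 851521.60 / 14015.75 = 60.75 mm

x̄ = 66.38 mm, ȳ = 60.75 mm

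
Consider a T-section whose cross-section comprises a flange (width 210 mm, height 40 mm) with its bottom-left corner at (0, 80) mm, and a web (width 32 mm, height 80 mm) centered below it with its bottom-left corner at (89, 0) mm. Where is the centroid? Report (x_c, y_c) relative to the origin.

web: A = 32 × 80 = 2560.00, centroid at (105.00, 40.00).
flange: A = 210 × 40 = 8400.00, centroid at (105.00, 100.00).
ΣA = 10960.00 mm², ΣAx_c = 1150800.00 mm³, ΣAy_c = 942400.00 mm³.
x_c = 1150800.00/10960.00 = 105.00 mm; y_c = 942400.00/10960.00 = 85.99 mm.

x_c = 105.00 mm, y_c = 85.99 mm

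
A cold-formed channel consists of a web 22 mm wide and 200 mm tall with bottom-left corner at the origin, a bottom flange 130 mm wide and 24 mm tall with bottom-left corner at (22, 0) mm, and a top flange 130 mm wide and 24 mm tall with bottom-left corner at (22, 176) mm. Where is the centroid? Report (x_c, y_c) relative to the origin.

web: A = 22 × 200 = 4400.00, centroid at (11.00, 100.00).
bottom flange: A = 130 × 24 = 3120.00, centroid at (87.00, 12.00).
top flange: A = 130 × 24 = 3120.00, centroid at (87.00, 188.00).
ΣA = 10640.00 mm², ΣAx_c = 591280.00 mm³, ΣAy_c = 1064000.00 mm³.
x_c = 591280.00/10640.00 = 55.57 mm; y_c = 1064000.00/10640.00 = 100.00 mm.

x_c = 55.57 mm, y_c = 100.00 mm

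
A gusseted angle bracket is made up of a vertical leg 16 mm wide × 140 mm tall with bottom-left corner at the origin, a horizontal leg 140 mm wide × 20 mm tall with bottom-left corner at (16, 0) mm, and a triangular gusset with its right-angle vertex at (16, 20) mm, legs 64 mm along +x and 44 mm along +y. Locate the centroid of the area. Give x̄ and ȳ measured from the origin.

vertical leg: A = 16 × 140 = 2240.00, centroid at (8.00, 70.00).
horizontal leg: A = 140 × 20 = 2800.00, centroid at (86.00, 10.00).
gusset: A = ½·64·44 = 1408.00, centroid at (37.33, 34.67).
ΣA = 6448.00 mm²
ΣAx̄ = (2240.00)(8.00) + (2800.00)(86.00) + (1408.00)(37.33) = 311285.33 mm³
ΣAȳ = (2240.00)(70.00) + (2800.00)(10.00) + (1408.00)(34.67) = 233610.67 mm³
x̄ = 311285.33 / 6448.00 = 48.28 mm
ȳ = 233610.67 / 6448.00 = 36.23 mm

x̄ = 48.28 mm, ȳ = 36.23 mm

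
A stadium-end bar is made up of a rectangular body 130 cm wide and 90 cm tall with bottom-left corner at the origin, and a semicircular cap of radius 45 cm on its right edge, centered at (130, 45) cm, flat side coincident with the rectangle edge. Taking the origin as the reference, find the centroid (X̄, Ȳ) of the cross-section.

rectangular body: A = 130 × 90 = 11700.00, centroid at (65.00, 45.00).
semicircular end: A = ½π·45² = 3180.86, centroid at (149.10, 45.00).
ΣA = 14880.86 cm²
ΣAX̄ = (11700.00)(65.00) + (3180.86)(149.10) = 1234762.13 cm³
ΣAȲ = (11700.00)(45.00) + (3180.86)(45.00) = 669638.82 cm³
X̄ = 1234762.13 / 14880.86 = 82.98 cm
Ȳ = 669638.82 / 14880.86 = 45.00 cm

X̄ = 82.98 cm, Ȳ = 45.00 cm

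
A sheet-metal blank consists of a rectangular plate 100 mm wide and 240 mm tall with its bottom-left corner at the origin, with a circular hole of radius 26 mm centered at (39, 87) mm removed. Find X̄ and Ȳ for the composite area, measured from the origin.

X̄ = 51.07 mm, Ȳ = 123.20 mm

plate: A = 100 × 240 = 24000.00, centroid at (50.00, 120.00).
hole: A = −π·26² = -2123.72, centroid at (39.00, 87.00).
ΣA = 21876.28 mm²
ΣAX̄ = (24000.00)(50.00) + (-2123.72)(39.00) = 1117175.05 mm³
ΣAȲ = (24000.00)(120.00) + (-2123.72)(87.00) = 2695236.65 mm³
X̄ = 1117175.05 / 21876.28 = 51.07 mm
Ȳ = 2695236.65 / 21876.28 = 123.20 mm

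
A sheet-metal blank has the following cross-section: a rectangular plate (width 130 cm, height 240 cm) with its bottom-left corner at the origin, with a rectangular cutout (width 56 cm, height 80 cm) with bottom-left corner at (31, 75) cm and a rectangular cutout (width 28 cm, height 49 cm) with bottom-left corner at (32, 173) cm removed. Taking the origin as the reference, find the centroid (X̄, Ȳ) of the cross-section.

plate: A = 130 × 240 = 31200.00, centroid at (65.00, 120.00).
hole 1: A = −(56 × 80) = -4480.00, centroid at (59.00, 115.00).
hole 2: A = −(28 × 49) = -1372.00, centroid at (46.00, 197.50).
ΣA = 25348.00 cm²
ΣAX̄ = (31200.00)(65.00) + (-4480.00)(59.00) + (-1372.00)(46.00) = 1700568.00 cm³
ΣAȲ = (31200.00)(120.00) + (-4480.00)(115.00) + (-1372.00)(197.50) = 2957830.00 cm³
X̄ = 1700568.00 / 25348.00 = 67.09 cm
Ȳ = 2957830.00 / 25348.00 = 116.69 cm

X̄ = 67.09 cm, Ȳ = 116.69 cm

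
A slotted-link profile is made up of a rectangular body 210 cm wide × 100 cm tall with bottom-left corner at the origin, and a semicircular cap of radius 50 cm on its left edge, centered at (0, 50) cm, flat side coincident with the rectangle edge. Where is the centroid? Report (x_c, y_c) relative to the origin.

rectangular body: A = 210 × 100 = 21000.00, centroid at (105.00, 50.00).
semicircular end: A = ½π·50² = 3926.99, centroid at (-21.22, 50.00).
ΣA = 24926.99 cm²
ΣAx_c = (21000.00)(105.00) + (3926.99)(-21.22) = 2121666.67 cm³
ΣAy_c = (21000.00)(50.00) + (3926.99)(50.00) = 1246349.54 cm³
x_c = 2121666.67 / 24926.99 = 85.12 cm
y_c = 1246349.54 / 24926.99 = 50.00 cm

x_c = 85.12 cm, y_c = 50.00 cm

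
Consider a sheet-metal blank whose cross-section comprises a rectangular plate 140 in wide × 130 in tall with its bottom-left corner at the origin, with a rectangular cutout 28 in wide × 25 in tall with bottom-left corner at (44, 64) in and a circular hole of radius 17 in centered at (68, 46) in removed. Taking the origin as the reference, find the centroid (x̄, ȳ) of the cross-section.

x̄ = 70.62 in, ȳ = 65.55 in

plate: A = 140 × 130 = 18200.00, centroid at (70.00, 65.00).
hole 1: A = −(28 × 25) = -700.00, centroid at (58.00, 76.50).
hole 2: A = −π·17² = -907.92, centroid at (68.00, 46.00).
ΣA = 16592.08 in²
ΣAx̄ = (18200.00)(70.00) + (-700.00)(58.00) + (-907.92)(68.00) = 1171661.42 in³
ΣAȳ = (18200.00)(65.00) + (-700.00)(76.50) + (-907.92)(46.00) = 1087685.67 in³
x̄ = 1171661.42 / 16592.08 = 70.62 in
ȳ = 1087685.67 / 16592.08 = 65.55 in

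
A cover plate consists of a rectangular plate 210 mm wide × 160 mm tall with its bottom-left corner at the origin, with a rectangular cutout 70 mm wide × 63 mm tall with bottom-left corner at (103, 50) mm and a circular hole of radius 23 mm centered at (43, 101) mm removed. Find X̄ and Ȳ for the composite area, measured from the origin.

X̄ = 103.46 mm, Ȳ = 78.49 mm

plate: A = 210 × 160 = 33600.00, centroid at (105.00, 80.00).
hole 1: A = −(70 × 63) = -4410.00, centroid at (138.00, 81.50).
hole 2: A = −π·23² = -1661.90, centroid at (43.00, 101.00).
ΣA = 27528.10 mm², ΣAX̄ = 2847958.19 mm³, ΣAȲ = 2160732.85 mm³.
X̄ = 2847958.19/27528.10 = 103.46 mm; Ȳ = 2160732.85/27528.10 = 78.49 mm.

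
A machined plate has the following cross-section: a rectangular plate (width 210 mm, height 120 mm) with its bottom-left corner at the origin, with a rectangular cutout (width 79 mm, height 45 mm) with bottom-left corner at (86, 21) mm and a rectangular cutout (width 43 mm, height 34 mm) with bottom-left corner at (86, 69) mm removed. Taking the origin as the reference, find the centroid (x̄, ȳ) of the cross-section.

plate: A = 210 × 120 = 25200.00, centroid at (105.00, 60.00).
hole 1: A = −(79 × 45) = -3555.00, centroid at (125.50, 43.50).
hole 2: A = −(43 × 34) = -1462.00, centroid at (107.50, 86.00).
ΣA = 20183.00 mm², ΣAx̄ = 2042682.50 mm³, ΣAȳ = 1231625.50 mm³.
x̄ = 2042682.50/20183.00 = 101.21 mm; ȳ = 1231625.50/20183.00 = 61.02 mm.

x̄ = 101.21 mm, ȳ = 61.02 mm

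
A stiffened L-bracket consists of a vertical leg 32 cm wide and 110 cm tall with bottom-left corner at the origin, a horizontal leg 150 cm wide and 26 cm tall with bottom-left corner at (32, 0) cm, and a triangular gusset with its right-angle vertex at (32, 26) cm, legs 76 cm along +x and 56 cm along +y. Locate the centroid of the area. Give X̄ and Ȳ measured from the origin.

X̄ = 62.38 cm, Ȳ = 35.54 cm

vertical leg: A = 32 × 110 = 3520.00, centroid at (16.00, 55.00).
horizontal leg: A = 150 × 26 = 3900.00, centroid at (107.00, 13.00).
gusset: A = ½·76·56 = 2128.00, centroid at (57.33, 44.67).
ΣA = 9548.00 cm²
ΣAX̄ = (3520.00)(16.00) + (3900.00)(107.00) + (2128.00)(57.33) = 595625.33 cm³
ΣAȲ = (3520.00)(55.00) + (3900.00)(13.00) + (2128.00)(44.67) = 339350.67 cm³
X̄ = 595625.33 / 9548.00 = 62.38 cm
Ȳ = 339350.67 / 9548.00 = 35.54 cm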